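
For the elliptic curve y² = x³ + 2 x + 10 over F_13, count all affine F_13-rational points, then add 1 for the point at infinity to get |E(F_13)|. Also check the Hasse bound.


Affine points = {(0, 6), (0, 7), (1, 0), (2, 3), (2, 10), (3, 2), (3, 11), (4, 2), (4, 11), (6, 2), (6, 11), (7, 4), (7, 9), (9, 4), (9, 9), (10, 4), (10, 9)}; affine count = 17; |E(F_13)| = 18.

Discriminant check: Δ ∝ 4a³ + 27b² = 4·2³ + 27·10² = 4·8 + 27·100 ≡ 2 (mod 13). Nonzero ⇒ E is nonsingular.
For each x ∈ F_13, compute rhs = x³ + 2·x + 10 mod 13, then count y ∈ F_13 with y² ≡ rhs.
  x = 0: rhs = 10, matching y values: 6, 7 (2 points).
  x = 1: rhs = 0, matching y values: 0 (1 points).
  x = 2: rhs = 9, matching y values: 3, 10 (2 points).
  x = 3: rhs = 4, matching y values: 2, 11 (2 points).
  x = 4: rhs = 4, matching y values: 2, 11 (2 points).
  x = 5: rhs = 2, matching y values: none (0 points).
  x = 6: rhs = 4, matching y values: 2, 11 (2 points).
  x = 7: rhs = 3, matching y values: 4, 9 (2 points).
  x = 8: rhs = 5, matching y values: none (0 points).
  x = 9: rhs = 3, matching y values: 4, 9 (2 points).
  x = 10: rhs = 3, matching y values: 4, 9 (2 points).
  x = 11: rhs = 11, matching y values: none (0 points).
  x = 12: rhs = 7, matching y values: none (0 points).
Total affine count: 17.
Full point count |E(F_13)| = 17 + 1 = 18.
Hasse bound: |18 − (13+1)| = |4| = 4 ≤ 2√13 ≈ 7.2111 ✓.


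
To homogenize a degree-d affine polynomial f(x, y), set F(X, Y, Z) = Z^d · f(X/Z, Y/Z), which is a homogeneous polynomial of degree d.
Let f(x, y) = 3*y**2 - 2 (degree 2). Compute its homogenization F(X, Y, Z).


F(X, Y, Z) = 3*Y**2 - 2*Z**2

deg(f) = 2.
Substitute x = X/Z, y = Y/Z into f, then multiply by Z^2.
  monomial 3·x^0·y^2 ↦ 3·X^0·Y^2·Z^0.
  monomial -2·x^0·y^0 ↦ -2·X^0·Y^0·Z^2.
Collecting: F(X, Y, Z) = 3*Y**2 - 2*Z**2.


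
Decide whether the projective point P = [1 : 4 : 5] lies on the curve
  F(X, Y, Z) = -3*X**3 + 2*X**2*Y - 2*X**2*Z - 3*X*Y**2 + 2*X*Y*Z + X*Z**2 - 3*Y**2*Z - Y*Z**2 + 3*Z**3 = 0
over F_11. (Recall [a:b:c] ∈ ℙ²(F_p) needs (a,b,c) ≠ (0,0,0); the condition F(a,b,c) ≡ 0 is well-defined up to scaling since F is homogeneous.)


F(1,4,5) ≡ 3 (mod 11); P is NOT on the curve.

Evaluate F(1, 4, 5) term-by-term (mod 11).
  -3*X**3 ↦ -3·1·1·1 = -3
  2*X**2*Y ↦ 2·1·4·1 = 8
  -2*X**2*Z ↦ -2·1·1·5 = -10
  -3*X*Y**2 ↦ -3·1·16·1 = -48
  2*X*Y*Z ↦ 2·1·4·5 = 40
  X*Z**2 ↦ 1·1·1·25 = 25
  -3*Y**2*Z ↦ -3·1·16·5 = -240
  -Y*Z**2 ↦ -1·1·4·25 = -100
  3*Z**3 ↦ 3·1·1·125 = 375
Sum: F(1, 4, 5) = (-3) + (8) + (-10) + (-48) + (40) + (25) + (-240) + (-100) + (375) = 47.
Reducing mod 11: 47 ≡ 3 (mod 11).
Since F(a, b, c) ≡ 3 ≠ 0 (mod 11), P does NOT lie on the curve.


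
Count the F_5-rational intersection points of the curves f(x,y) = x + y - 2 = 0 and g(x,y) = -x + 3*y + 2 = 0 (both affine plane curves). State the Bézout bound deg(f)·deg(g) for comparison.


Common zeros: {(2, 0)}; count = 1; Bézout bound = 1.

deg(f) = 1, deg(g) = 1, so Bézout bound = 1.
Scan x ∈ F_5. For each x, list the y ∈ F_5 with f(x, y) ≡ 0 and those with g(x, y) ≡ 0 (mod 5); the common zeros in that column are the intersection.
  x = 0: f ≡ 0 at y ∈ {2}; g ≡ 0 at y ∈ {1}; common: ∅.
  x = 1: f ≡ 0 at y ∈ {1}; g ≡ 0 at y ∈ {3}; common: ∅.
  x = 2: f ≡ 0 at y ∈ {0}; g ≡ 0 at y ∈ {0}; common: {0}.
  x = 3: f ≡ 0 at y ∈ {4}; g ≡ 0 at y ∈ {2}; common: ∅.
  x = 4: f ≡ 0 at y ∈ {3}; g ≡ 0 at y ∈ {4}; common: ∅.
Collecting: common zeros = {(2, 0)}, so the count is 1.
Comparison with the Bézout bound: 1 ≤ 1 = deg(f)·deg(g), as expected for curves with no common component (the bound is attained).


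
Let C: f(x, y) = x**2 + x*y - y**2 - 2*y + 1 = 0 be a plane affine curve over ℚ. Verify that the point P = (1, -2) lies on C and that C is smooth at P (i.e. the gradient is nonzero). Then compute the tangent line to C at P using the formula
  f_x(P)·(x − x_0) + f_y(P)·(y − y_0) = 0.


Tangent line at P: 3*y + 6 = 0.

Step 1: f(1, -2) = 0, so P lies on C.
Step 2: partial derivatives
  f_x(x, y) = 2*x + y, f_y(x, y) = x - 2*y - 2.
  f_x(P) = 0, f_y(P) = 3 (gradient nonzero, so P is smooth).
Step 3: tangent line at P: 0·(x − 1) + 3·(y − -2) = 0.
Expanding: 3*y + 6 = 0.


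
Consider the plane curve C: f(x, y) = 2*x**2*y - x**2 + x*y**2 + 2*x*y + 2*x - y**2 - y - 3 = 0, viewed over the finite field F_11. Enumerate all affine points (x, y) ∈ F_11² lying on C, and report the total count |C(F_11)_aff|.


Affine F_11-points: {(0, 5), (1, 8), (2, 5), (2, 6), (3, 7), (3, 9), (4, 0), (4, 9), (6, 4), (6, 8), (7, 10), (8, 1), (8, 10), (9, 0), (9, 1)}; count = 15.

For each of the 121 pairs (x, y) ∈ F_11², evaluate f(x, y) mod 11. Record the zeros.
  x = 0: [0↦8, 1↦6, 2↦2, 3↦7, 4↦10, 5↦0, 6↦10, 7↦7, 8↦2, 9↦6, 10↦8]  zeros at y ∈ {5}
  x = 1: [0↦9, 1↦1, 2↦4, 3↦7, 4↦10, 5↦2, 6↦5, 7↦8, 8↦0, 9↦3, 10↦6]  zeros at y ∈ {8}
  x = 2: [0↦8, 1↦9, 2↦1, 3↦6, 4↦2, 5↦0, 6↦0, 7↦2, 8↦6, 9↦1, 10↦9]  zeros at y ∈ {5, 6}
  x = 3: [0↦5, 1↦8, 2↦4, 3↦4, 4↦8, 5↦5, 6↦6, 7↦0, 8↦9, 9↦0, 10↦6]  zeros at y ∈ {7, 9}
  x = 4: [0↦0, 1↦9, 2↦2, 3↦1, 4↦6, 5↦6, 6↦1, 7↦2, 8↦9, 9↦0, 10↦8]  zeros at y ∈ {0, 9}
  x = 5: [0↦4, 1↦1, 2↦6, 3↦8, 4↦7, 5↦3, 6↦7, 7↦8, 8↦6, 9↦1, 10↦4]  zeros at y ∈ ∅
  x = 6: [0↦6, 1↦6, 2↦5, 3↦3, 4↦0, 5↦7, 6↦2, 7↦7, 8↦0, 9↦3, 10↦5]  zeros at y ∈ {4, 8}
  x = 7: [0↦6, 1↦2, 2↦10, 3↦8, 4↦7, 5↦7, 6↦8, 7↦10, 8↦2, 9↦6, 10↦0]  zeros at y ∈ {10}
  x = 8: [0↦4, 1↦0, 2↦10, 3↦1, 4↦6, 5↦3, 6↦3, 7↦6, 8↦1, 9↦10, 10↦0]  zeros at y ∈ {1, 10}
  x = 9: [0↦0, 1↦0, 2↦5, 3↦4, 4↦8, 5↦6, 6↦9, 7↦6, 8↦8, 9↦4, 10↦5]  zeros at y ∈ {0, 1}
  x = 10: [0↦5, 1↦2, 2↦6, 3↦6, 4↦2, 5↦5, 6↦4, 7↦10, 8↦1, 9↦10, 10↦4]  zeros at y ∈ ∅
Collecting zeros: affine points = {(0, 5), (1, 8), (2, 5), (2, 6), (3, 7), (3, 9), (4, 0), (4, 9), (6, 4), (6, 8), (7, 10), (8, 1), (8, 10), (9, 0), (9, 1)}.
Total count |C(F_11)_aff| = 15.


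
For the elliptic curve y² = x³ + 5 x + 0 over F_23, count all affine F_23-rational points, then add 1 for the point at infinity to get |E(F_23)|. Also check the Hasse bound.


Affine points = {(0, 0), (1, 11), (1, 12), (2, 8), (2, 15), (5, 9), (5, 14), (6, 4), (6, 19), (8, 0), (11, 11), (11, 12), (13, 10), (13, 13), (14, 10), (14, 13), (15, 0), (16, 6), (16, 17), (19, 10), (19, 13), (20, 2), (20, 21)}; affine count = 23; |E(F_23)| = 24.

Discriminant check: Δ ∝ 4a³ + 27b² = 4·5³ + 27·0² = 4·125 + 27·0 ≡ 17 (mod 23). Nonzero ⇒ E is nonsingular.
For each x ∈ F_23, compute rhs = x³ + 5·x + 0 mod 23, then count y ∈ F_23 with y² ≡ rhs.
  x = 0: rhs = 0, matching y values: 0 (1 points).
  x = 1: rhs = 6, matching y values: 11, 12 (2 points).
  x = 2: rhs = 18, matching y values: 8, 15 (2 points).
  x = 3: rhs = 19, matching y values: none (0 points).
  x = 4: rhs = 15, matching y values: none (0 points).
  x = 5: rhs = 12, matching y values: 9, 14 (2 points).
  x = 6: rhs = 16, matching y values: 4, 19 (2 points).
  x = 7: rhs = 10, matching y values: none (0 points).
  x = 8: rhs = 0, matching y values: 0 (1 points).
  x = 9: rhs = 15, matching y values: none (0 points).
  x = 10: rhs = 15, matching y values: none (0 points).
  x = 11: rhs = 6, matching y values: 11, 12 (2 points).
  x = 12: rhs = 17, matching y values: none (0 points).
  x = 13: rhs = 8, matching y values: 10, 13 (2 points).
  x = 14: rhs = 8, matching y values: 10, 13 (2 points).
  x = 15: rhs = 0, matching y values: 0 (1 points).
  x = 16: rhs = 13, matching y values: 6, 17 (2 points).
  x = 17: rhs = 7, matching y values: none (0 points).
  x = 18: rhs = 11, matching y values: none (0 points).
  x = 19: rhs = 8, matching y values: 10, 13 (2 points).
  x = 20: rhs = 4, matching y values: 2, 21 (2 points).
  x = 21: rhs = 5, matching y values: none (0 points).
  x = 22: rhs = 17, matching y values: none (0 points).
Total affine count: 23.
Full point count |E(F_23)| = 23 + 1 = 24.
Hasse bound: |24 − (23+1)| = |0| = 0 ≤ 2√23 ≈ 9.5917 ✓.


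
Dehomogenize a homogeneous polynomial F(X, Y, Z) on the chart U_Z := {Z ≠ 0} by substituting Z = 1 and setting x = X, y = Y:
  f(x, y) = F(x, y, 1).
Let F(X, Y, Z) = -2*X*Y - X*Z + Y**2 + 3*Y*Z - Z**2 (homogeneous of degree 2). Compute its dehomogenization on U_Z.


f(x, y) = -2*x*y - x + y**2 + 3*y - 1

On U_Z we set Z = 1. Each monomial c·X^i·Y^j·Z^k in F becomes c·x^i·y^j·1^k = c·x^i·y^j.
Substituting Z = 1: F(X, Y, 1) = -2*x*y - x + y**2 + 3*y - 1.
Note: deg(f) ≤ deg(F) = 2; strict inequality happens when F is divisible by Z (lost terms).


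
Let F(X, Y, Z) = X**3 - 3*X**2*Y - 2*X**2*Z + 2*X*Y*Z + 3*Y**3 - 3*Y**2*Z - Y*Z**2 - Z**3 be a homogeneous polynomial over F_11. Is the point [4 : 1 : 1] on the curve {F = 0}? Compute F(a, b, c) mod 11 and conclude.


F(4,1,1) ≡ 1 (mod 11); P is NOT on the curve.

Evaluate F(4, 1, 1) term-by-term (mod 11).
  X**3 ↦ 1·64·1·1 = 64
  -3*X**2*Y ↦ -3·16·1·1 = -48
  -2*X**2*Z ↦ -2·16·1·1 = -32
  2*X*Y*Z ↦ 2·4·1·1 = 8
  3*Y**3 ↦ 3·1·1·1 = 3
  -3*Y**2*Z ↦ -3·1·1·1 = -3
  -Y*Z**2 ↦ -1·1·1·1 = -1
  -Z**3 ↦ -1·1·1·1 = -1
Sum: F(4, 1, 1) = (64) + (-48) + (-32) + (8) + (3) + (-3) + (-1) + (-1) = -10.
Reducing mod 11: -10 ≡ 1 (mod 11).
Since F(a, b, c) ≡ 1 ≠ 0 (mod 11), P does NOT lie on the curve.


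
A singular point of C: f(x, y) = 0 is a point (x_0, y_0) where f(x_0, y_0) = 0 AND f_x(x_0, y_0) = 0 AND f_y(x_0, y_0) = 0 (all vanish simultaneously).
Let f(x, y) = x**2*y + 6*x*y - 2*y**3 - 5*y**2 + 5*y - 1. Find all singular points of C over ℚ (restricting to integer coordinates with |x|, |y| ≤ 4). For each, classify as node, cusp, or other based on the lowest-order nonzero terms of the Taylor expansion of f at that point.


Singular points: {(-3, -1)}; classification: node.

Compute partial derivatives:
  f_x = 2*x*y + 6*y.
  f_y = x**2 + 6*x - 6*y**2 - 10*y + 5.
Scan x_0 ∈ {−4, ..., 4}. For each x_0, f_y(x_0, y) is a polynomial in y; find its integer roots y ∈ {−4, ..., 4}, then test f_x and f at those candidates.
  x = -4: f_y(-4, y) = -6*y**2 - 10*y - 3; no integer root y with |y| ≤ 4.
  x = -3: f_y(-3, y) = -6*y**2 - 10*y - 4; vanishes at y ∈ {-1}. (-3, -1): f_x = 0, f = 0 — SINGULAR.
  x = -2: f_y(-2, y) = -6*y**2 - 10*y - 3; no integer root y with |y| ≤ 4.
  x = -1: f_y(-1, y) = -6*y**2 - 10*y; vanishes at y ∈ {0}. (-1, 0): f_x = 0 but f = -1 ≠ 0.
  x = 0: f_y(0, y) = -6*y**2 - 10*y + 5; no integer root y with |y| ≤ 4.
  x = 1: f_y(1, y) = -6*y**2 - 10*y + 12; no integer root y with |y| ≤ 4.
  x = 2: f_y(2, y) = -6*y**2 - 10*y + 21; no integer root y with |y| ≤ 4.
  x = 3: f_y(3, y) = -6*y**2 - 10*y + 32; no integer root y with |y| ≤ 4.
  x = 4: f_y(4, y) = -6*y**2 - 10*y + 45; no integer root y with |y| ≤ 4.
Only singular point on the grid: (-3, -1).
Classify: substitute x = -3 + u, y = -1 + v and expand: f = u**2*v - u**2 - 2*v**3 + v**2.
No constant or linear terms (consistent with a singular point). Quadratic part: -u**2 + v**2. Cubic part: u**2*v - 2*v**3.
The quadratic part v**2 - u**2 = (v − u)(v + u) splits into two distinct linear factors, so there are two distinct tangent lines y − -1 = ±(x − -3) — this is a node (ordinary double point).
Classification: node.


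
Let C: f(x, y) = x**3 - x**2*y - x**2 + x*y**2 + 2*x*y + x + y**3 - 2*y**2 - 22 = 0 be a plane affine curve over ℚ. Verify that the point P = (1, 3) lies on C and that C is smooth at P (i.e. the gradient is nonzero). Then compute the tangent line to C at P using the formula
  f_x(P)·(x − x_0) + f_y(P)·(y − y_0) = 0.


Tangent line at P: 11*x + 22*y - 77 = 0.

Step 1: f(1, 3) = 0, so P lies on C.
Step 2: partial derivatives
  f_x(x, y) = 3*x**2 - 2*x*y - 2*x + y**2 + 2*y + 1, f_y(x, y) = -x**2 + 2*x*y + 2*x + 3*y**2 - 4*y.
  f_x(P) = 11, f_y(P) = 22 (gradient nonzero, so P is smooth).
Step 3: tangent line at P: 11·(x − 1) + 22·(y − 3) = 0.
Expanding: 11*x + 22*y - 77 = 0.


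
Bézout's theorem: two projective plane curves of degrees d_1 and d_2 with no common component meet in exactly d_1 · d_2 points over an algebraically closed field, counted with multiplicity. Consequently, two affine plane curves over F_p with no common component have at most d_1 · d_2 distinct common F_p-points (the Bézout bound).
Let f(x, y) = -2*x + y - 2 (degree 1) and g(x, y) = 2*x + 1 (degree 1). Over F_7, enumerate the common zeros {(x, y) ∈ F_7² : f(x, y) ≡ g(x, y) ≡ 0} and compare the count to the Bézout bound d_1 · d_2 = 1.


Common zeros: {(3, 1)}; count = 1; Bézout bound = 1.

deg(f) = 1, deg(g) = 1, so Bézout bound = 1.
Scan x ∈ F_7. For each x, list the y ∈ F_7 with f(x, y) ≡ 0 and those with g(x, y) ≡ 0 (mod 7); the common zeros in that column are the intersection.
  x = 0: f ≡ 0 at y ∈ {2}; g ≡ 0 at y ∈ ∅; common: ∅.
  x = 1: f ≡ 0 at y ∈ {4}; g ≡ 0 at y ∈ ∅; common: ∅.
  x = 2: f ≡ 0 at y ∈ {6}; g ≡ 0 at y ∈ ∅; common: ∅.
  x = 3: f ≡ 0 at y ∈ {1}; g ≡ 0 at y ∈ {0, 1, 2, 3, 4, 5, 6}; common: {1}.
  x = 4: f ≡ 0 at y ∈ {3}; g ≡ 0 at y ∈ ∅; common: ∅.
  x = 5: f ≡ 0 at y ∈ {5}; g ≡ 0 at y ∈ ∅; common: ∅.
  x = 6: f ≡ 0 at y ∈ {0}; g ≡ 0 at y ∈ ∅; common: ∅.
Collecting: common zeros = {(3, 1)}, so the count is 1.
Comparison with the Bézout bound: 1 ≤ 1 = deg(f)·deg(g), as expected for curves with no common component (the bound is attained).


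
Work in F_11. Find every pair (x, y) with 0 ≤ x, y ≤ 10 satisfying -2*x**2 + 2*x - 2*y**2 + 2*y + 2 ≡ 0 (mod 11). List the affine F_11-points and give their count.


Affine F_11-points: {(0, 4), (0, 8), (1, 4), (1, 8), (3, 3), (3, 9), (4, 0), (4, 1), (8, 0), (8, 1), (9, 3), (9, 9)}; count = 12.

For each of the 121 pairs (x, y) ∈ F_11², evaluate f(x, y) mod 11. Record the zeros.
  x = 0: [0↦2, 1↦2, 2↦9, 3↦1, 4↦0, 5↦6, 6↦8, 7↦6, 8↦0, 9↦1, 10↦9]  zeros at y ∈ {4, 8}
  x = 1: [0↦2, 1↦2, 2↦9, 3↦1, 4↦0, 5↦6, 6↦8, 7↦6, 8↦0, 9↦1, 10↦9]  zeros at y ∈ {4, 8}
  x = 2: [0↦9, 1↦9, 2↦5, 3↦8, 4↦7, 5↦2, 6↦4, 7↦2, 8↦7, 9↦8, 10↦5]  zeros at y ∈ ∅
  x = 3: [0↦1, 1↦1, 2↦8, 3↦0, 4↦10, 5↦5, 6↦7, 7↦5, 8↦10, 9↦0, 10↦8]  zeros at y ∈ {3, 9}
  x = 4: [0↦0, 1↦0, 2↦7, 3↦10, 4↦9, 5↦4, 6↦6, 7↦4, 8↦9, 9↦10, 10↦7]  zeros at y ∈ {0, 1}
  x = 5: [0↦6, 1↦6, 2↦2, 3↦5, 4↦4, 5↦10, 6↦1, 7↦10, 8↦4, 9↦5, 10↦2]  zeros at y ∈ ∅
  x = 6: [0↦8, 1↦8, 2↦4, 3↦7, 4↦6, 5↦1, 6↦3, 7↦1, 8↦6, 9↦7, 10↦4]  zeros at y ∈ ∅
  x = 7: [0↦6, 1↦6, 2↦2, 3↦5, 4↦4, 5↦10, 6↦1, 7↦10, 8↦4, 9↦5, 10↦2]  zeros at y ∈ ∅
  x = 8: [0↦0, 1↦0, 2↦7, 3↦10, 4↦9, 5↦4, 6↦6, 7↦4, 8↦9, 9↦10, 10↦7]  zeros at y ∈ {0, 1}
  x = 9: [0↦1, 1↦1, 2↦8, 3↦0, 4↦10, 5↦5, 6↦7, 7↦5, 8↦10, 9↦0, 10↦8]  zeros at y ∈ {3, 9}
  x = 10: [0↦9, 1↦9, 2↦5, 3↦8, 4↦7, 5↦2, 6↦4, 7↦2, 8↦7, 9↦8, 10↦5]  zeros at y ∈ ∅
Collecting zeros: affine points = {(0, 4), (0, 8), (1, 4), (1, 8), (3, 3), (3, 9), (4, 0), (4, 1), (8, 0), (8, 1), (9, 3), (9, 9)}.
Total count |C(F_11)_aff| = 12.


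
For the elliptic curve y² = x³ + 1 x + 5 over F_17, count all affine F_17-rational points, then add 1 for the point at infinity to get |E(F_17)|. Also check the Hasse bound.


Affine points = {(2, 7), (2, 10), (3, 1), (3, 16), (5, 4), (5, 13), (7, 7), (7, 10), (8, 7), (8, 10), (11, 2), (11, 15), (14, 3), (14, 14)}; affine count = 14; |E(F_17)| = 15.

Discriminant check: Δ ∝ 4a³ + 27b² = 4·1³ + 27·5² = 4·1 + 27·25 ≡ 16 (mod 17). Nonzero ⇒ E is nonsingular.
For each x ∈ F_17, compute rhs = x³ + 1·x + 5 mod 17, then count y ∈ F_17 with y² ≡ rhs.
  x = 0: rhs = 5, matching y values: none (0 points).
  x = 1: rhs = 7, matching y values: none (0 points).
  x = 2: rhs = 15, matching y values: 7, 10 (2 points).
  x = 3: rhs = 1, matching y values: 1, 16 (2 points).
  x = 4: rhs = 5, matching y values: none (0 points).
  x = 5: rhs = 16, matching y values: 4, 13 (2 points).
  x = 6: rhs = 6, matching y values: none (0 points).
  x = 7: rhs = 15, matching y values: 7, 10 (2 points).
  x = 8: rhs = 15, matching y values: 7, 10 (2 points).
  x = 9: rhs = 12, matching y values: none (0 points).
  x = 10: rhs = 12, matching y values: none (0 points).
  x = 11: rhs = 4, matching y values: 2, 15 (2 points).
  x = 12: rhs = 11, matching y values: none (0 points).
  x = 13: rhs = 5, matching y values: none (0 points).
  x = 14: rhs = 9, matching y values: 3, 14 (2 points).
  x = 15: rhs = 12, matching y values: none (0 points).
  x = 16: rhs = 3, matching y values: none (0 points).
Total affine count: 14.
Full point count |E(F_17)| = 14 + 1 = 15.
Hasse bound: |15 − (17+1)| = |-3| = 3 ≤ 2√17 ≈ 8.2462 ✓.


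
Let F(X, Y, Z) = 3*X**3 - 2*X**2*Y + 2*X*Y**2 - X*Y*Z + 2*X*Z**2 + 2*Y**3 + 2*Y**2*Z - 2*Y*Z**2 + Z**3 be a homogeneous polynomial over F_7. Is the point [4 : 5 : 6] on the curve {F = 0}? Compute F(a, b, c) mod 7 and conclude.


F(4,5,6) ≡ 1 (mod 7); P is NOT on the curve.

Evaluate F(4, 5, 6) term-by-term (mod 7).
  3*X**3 ↦ 3·64·1·1 = 192
  -2*X**2*Y ↦ -2·16·5·1 = -160
  2*X*Y**2 ↦ 2·4·25·1 = 200
  -X*Y*Z ↦ -1·4·5·6 = -120
  2*X*Z**2 ↦ 2·4·1·36 = 288
  2*Y**3 ↦ 2·1·125·1 = 250
  2*Y**2*Z ↦ 2·1·25·6 = 300
  -2*Y*Z**2 ↦ -2·1·5·36 = -360
  Z**3 ↦ 1·1·1·216 = 216
Sum: F(4, 5, 6) = (192) + (-160) + (200) + (-120) + (288) + (250) + (300) + (-360) + (216) = 806.
Reducing mod 7: 806 ≡ 1 (mod 7).
Since F(a, b, c) ≡ 1 ≠ 0 (mod 7), P does NOT lie on the curve.


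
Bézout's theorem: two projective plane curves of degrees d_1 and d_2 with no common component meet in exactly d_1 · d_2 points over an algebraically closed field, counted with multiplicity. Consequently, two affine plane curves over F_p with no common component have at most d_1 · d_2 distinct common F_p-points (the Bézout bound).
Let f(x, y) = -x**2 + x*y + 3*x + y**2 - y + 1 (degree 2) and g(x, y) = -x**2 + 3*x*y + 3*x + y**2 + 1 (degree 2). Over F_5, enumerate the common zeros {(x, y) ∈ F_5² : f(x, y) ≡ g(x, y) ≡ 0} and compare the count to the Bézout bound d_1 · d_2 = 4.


Common zeros: {(2, 1), (2, 3)}; count = 2; Bézout bound = 4.

deg(f) = 2, deg(g) = 2, so Bézout bound = 4.
Scan x ∈ F_5. For each x, list the y ∈ F_5 with f(x, y) ≡ 0 and those with g(x, y) ≡ 0 (mod 5); the common zeros in that column are the intersection.
  x = 0: f ≡ 0 at y ∈ ∅; g ≡ 0 at y ∈ {2, 3}; common: ∅.
  x = 1: f ≡ 0 at y ∈ ∅; g ≡ 0 at y ∈ ∅; common: ∅.
  x = 2: f ≡ 0 at y ∈ {1, 3}; g ≡ 0 at y ∈ {1, 3}; common: {1, 3}.
  x = 3: f ≡ 0 at y ∈ {4}; g ≡ 0 at y ∈ ∅; common: ∅.
  x = 4: f ≡ 0 at y ∈ {3, 4}; g ≡ 0 at y ∈ {1, 2}; common: ∅.
Collecting: common zeros = {(2, 1), (2, 3)}, so the count is 2.
Comparison with the Bézout bound: 2 ≤ 4 = deg(f)·deg(g), as expected for curves with no common component (the affine F_5-count falls short of the bound because intersections may lie at infinity, over extension fields, or carry multiplicity).


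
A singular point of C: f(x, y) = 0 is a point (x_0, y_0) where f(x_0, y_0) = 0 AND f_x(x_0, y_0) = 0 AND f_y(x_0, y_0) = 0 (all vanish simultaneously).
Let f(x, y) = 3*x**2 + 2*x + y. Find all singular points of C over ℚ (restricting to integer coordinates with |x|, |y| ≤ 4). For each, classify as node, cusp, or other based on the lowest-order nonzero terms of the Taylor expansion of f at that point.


No singular points in the scanned grid; C is smooth there.

Compute partial derivatives:
  f_x = 6*x + 2.
  f_y = 1.
f_y = 1 is a nonzero constant, so f_y never vanishes: no point (x, y) can satisfy f = f_x = f_y = 0. In particular no (x, y) ∈ {−4, ..., 4}² is singular; the curve is smooth.


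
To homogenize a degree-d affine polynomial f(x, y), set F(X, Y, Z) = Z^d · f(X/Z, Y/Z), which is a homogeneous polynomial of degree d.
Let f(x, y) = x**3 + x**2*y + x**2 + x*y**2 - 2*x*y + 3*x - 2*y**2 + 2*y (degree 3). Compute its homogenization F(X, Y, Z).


F(X, Y, Z) = X**3 + X**2*Y + X**2*Z + X*Y**2 - 2*X*Y*Z + 3*X*Z**2 - 2*Y**2*Z + 2*Y*Z**2

deg(f) = 3.
Substitute x = X/Z, y = Y/Z into f, then multiply by Z^3.
  monomial 1·x^3·y^0 ↦ 1·X^3·Y^0·Z^0.
  monomial 1·x^2·y^1 ↦ 1·X^2·Y^1·Z^0.
  monomial 1·x^2·y^0 ↦ 1·X^2·Y^0·Z^1.
  monomial 1·x^1·y^2 ↦ 1·X^1·Y^2·Z^0.
  monomial -2·x^1·y^1 ↦ -2·X^1·Y^1·Z^1.
  monomial 3·x^1·y^0 ↦ 3·X^1·Y^0·Z^2.
  monomial -2·x^0·y^2 ↦ -2·X^0·Y^2·Z^1.
  monomial 2·x^0·y^1 ↦ 2·X^0·Y^1·Z^2.
Collecting: F(X, Y, Z) = X**3 + X**2*Y + X**2*Z + X*Y**2 - 2*X*Y*Z + 3*X*Z**2 - 2*Y**2*Z + 2*Y*Z**2.


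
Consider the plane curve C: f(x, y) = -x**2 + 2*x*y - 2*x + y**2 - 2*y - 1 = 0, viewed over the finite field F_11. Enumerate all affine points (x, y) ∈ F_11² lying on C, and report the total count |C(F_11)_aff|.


Affine F_11-points: {(1, 2), (1, 9), (3, 1), (3, 6), (4, 7), (4, 9), (7, 4), (7, 6), (8, 1), (8, 7), (10, 0), (10, 4)}; count = 12.

For each of the 121 pairs (x, y) ∈ F_11², evaluate f(x, y) mod 11. Record the zeros.
  x = 0: [0↦10, 1↦9, 2↦10, 3↦2, 4↦7, 5↦3, 6↦1, 7↦1, 8↦3, 9↦7, 10↦2]  zeros at y ∈ ∅
  x = 1: [0↦7, 1↦8, 2↦0, 3↦5, 4↦1, 5↦10, 6↦10, 7↦1, 8↦5, 9↦0, 10↦8]  zeros at y ∈ {2, 9}
  x = 2: [0↦2, 1↦5, 2↦10, 3↦6, 4↦4, 5↦4, 6↦6, 7↦10, 8↦5, 9↦2, 10↦1]  zeros at y ∈ ∅
  x = 3: [0↦6, 1↦0, 2↦7, 3↦5, 4↦5, 5↦7, 6↦0, 7↦6, 8↦3, 9↦2, 10↦3]  zeros at y ∈ {1, 6}
  x = 4: [0↦8, 1↦4, 2↦2, 3↦2, 4↦4, 5↦8, 6↦3, 7↦0, 8↦10, 9↦0, 10↦3]  zeros at y ∈ {7, 9}
  x = 5: [0↦8, 1↦6, 2↦6, 3↦8, 4↦1, 5↦7, 6↦4, 7↦3, 8↦4, 9↦7, 10↦1]  zeros at y ∈ ∅
  x = 6: [0↦6, 1↦6, 2↦8, 3↦1, 4↦7, 5↦4, 6↦3, 7↦4, 8↦7, 9↦1, 10↦8]  zeros at y ∈ ∅
  x = 7: [0↦2, 1↦4, 2↦8, 3↦3, 4↦0, 5↦10, 6↦0, 7↦3, 8↦8, 9↦4, 10↦2]  zeros at y ∈ {4, 6}
  x = 8: [0↦7, 1↦0, 2↦6, 3↦3, 4↦2, 5↦3, 6↦6, 7↦0, 8↦7, 9↦5, 10↦5]  zeros at y ∈ {1, 7}
  x = 9: [0↦10, 1↦5, 2↦2, 3↦1, 4↦2, 5↦5, 6↦10, 7↦6, 8↦4, 9↦4, 10↦6]  zeros at y ∈ ∅
  x = 10: [0↦0, 1↦8, 2↦7, 3↦8, 4↦0, 5↦5, 6↦1, 7↦10, 8↦10, 9↦1, 10↦5]  zeros at y ∈ {0, 4}
Collecting zeros: affine points = {(1, 2), (1, 9), (3, 1), (3, 6), (4, 7), (4, 9), (7, 4), (7, 6), (8, 1), (8, 7), (10, 0), (10, 4)}.
Total count |C(F_11)_aff| = 12.


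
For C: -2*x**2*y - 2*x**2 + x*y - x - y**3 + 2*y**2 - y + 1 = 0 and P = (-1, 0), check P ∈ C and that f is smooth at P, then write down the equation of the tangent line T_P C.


Tangent line at P: 3*x - 4*y + 3 = 0.

Step 1: f(-1, 0) = 0, so P lies on C.
Step 2: partial derivatives
  f_x(x, y) = -4*x*y - 4*x + y - 1, f_y(x, y) = -2*x**2 + x - 3*y**2 + 4*y - 1.
  f_x(P) = 3, f_y(P) = -4 (gradient nonzero, so P is smooth).
Step 3: tangent line at P: 3·(x − -1) + -4·(y − 0) = 0.
Expanding: 3*x - 4*y + 3 = 0.


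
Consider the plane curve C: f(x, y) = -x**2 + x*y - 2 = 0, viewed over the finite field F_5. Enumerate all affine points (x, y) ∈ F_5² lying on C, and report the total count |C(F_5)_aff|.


Affine F_5-points: {(1, 3), (2, 3), (3, 2), (4, 2)}; count = 4.

For each of the 25 pairs (x, y) ∈ F_5², evaluate f(x, y) mod 5. Record the zeros.
  x = 0: [0↦3, 1↦3, 2↦3, 3↦3, 4↦3]  zeros at y ∈ ∅
  x = 1: [0↦2, 1↦3, 2↦4, 3↦0, 4↦1]  zeros at y ∈ {3}
  x = 2: [0↦4, 1↦1, 2↦3, 3↦0, 4↦2]  zeros at y ∈ {3}
  x = 3: [0↦4, 1↦2, 2↦0, 3↦3, 4↦1]  zeros at y ∈ {2}
  x = 4: [0↦2, 1↦1, 2↦0, 3↦4, 4↦3]  zeros at y ∈ {2}
Collecting zeros: affine points = {(1, 3), (2, 3), (3, 2), (4, 2)}.
Total count |C(F_5)_aff| = 4.


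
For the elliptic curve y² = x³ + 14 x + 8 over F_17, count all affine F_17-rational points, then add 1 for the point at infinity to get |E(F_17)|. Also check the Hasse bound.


Affine points = {(0, 5), (0, 12), (3, 3), (3, 14), (4, 3), (4, 14), (5, 4), (5, 13), (6, 6), (6, 11), (9, 8), (9, 9), (10, 3), (10, 14), (12, 0)}; affine count = 15; |E(F_17)| = 16.

Discriminant check: Δ ∝ 4a³ + 27b² = 4·14³ + 27·8² = 4·2744 + 27·64 ≡ 5 (mod 17). Nonzero ⇒ E is nonsingular.
For each x ∈ F_17, compute rhs = x³ + 14·x + 8 mod 17, then count y ∈ F_17 with y² ≡ rhs.
  x = 0: rhs = 8, matching y values: 5, 12 (2 points).
  x = 1: rhs = 6, matching y values: none (0 points).
  x = 2: rhs = 10, matching y values: none (0 points).
  x = 3: rhs = 9, matching y values: 3, 14 (2 points).
  x = 4: rhs = 9, matching y values: 3, 14 (2 points).
  x = 5: rhs = 16, matching y values: 4, 13 (2 points).
  x = 6: rhs = 2, matching y values: 6, 11 (2 points).
  x = 7: rhs = 7, matching y values: none (0 points).
  x = 8: rhs = 3, matching y values: none (0 points).
  x = 9: rhs = 13, matching y values: 8, 9 (2 points).
  x = 10: rhs = 9, matching y values: 3, 14 (2 points).
  x = 11: rhs = 14, matching y values: none (0 points).
  x = 12: rhs = 0, matching y values: 0 (1 points).
  x = 13: rhs = 7, matching y values: none (0 points).
  x = 14: rhs = 7, matching y values: none (0 points).
  x = 15: rhs = 6, matching y values: none (0 points).
  x = 16: rhs = 10, matching y values: none (0 points).
Total affine count: 15.
Full point count |E(F_17)| = 15 + 1 = 16.
Hasse bound: |16 − (17+1)| = |-2| = 2 ≤ 2√17 ≈ 8.2462 ✓.


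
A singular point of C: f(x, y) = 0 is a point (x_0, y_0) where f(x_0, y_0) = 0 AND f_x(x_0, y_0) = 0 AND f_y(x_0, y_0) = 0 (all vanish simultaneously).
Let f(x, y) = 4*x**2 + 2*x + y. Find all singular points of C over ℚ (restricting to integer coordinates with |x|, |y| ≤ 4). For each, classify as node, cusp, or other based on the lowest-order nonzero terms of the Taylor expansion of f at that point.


No singular points in the scanned grid; C is smooth there.

Compute partial derivatives:
  f_x = 8*x + 2.
  f_y = 1.
f_y = 1 is a nonzero constant, so f_y never vanishes: no point (x, y) can satisfy f = f_x = f_y = 0. In particular no (x, y) ∈ {−4, ..., 4}² is singular; the curve is smooth.


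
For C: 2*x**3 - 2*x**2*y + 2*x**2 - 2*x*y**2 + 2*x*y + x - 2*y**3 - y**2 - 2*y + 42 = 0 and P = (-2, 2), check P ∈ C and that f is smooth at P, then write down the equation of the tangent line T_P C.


Tangent line at P: 29*x - 26*y + 110 = 0.

Step 1: f(-2, 2) = 0, so P lies on C.
Step 2: partial derivatives
  f_x(x, y) = 6*x**2 - 4*x*y + 4*x - 2*y**2 + 2*y + 1, f_y(x, y) = -2*x**2 - 4*x*y + 2*x - 6*y**2 - 2*y - 2.
  f_x(P) = 29, f_y(P) = -26 (gradient nonzero, so P is smooth).
Step 3: tangent line at P: 29·(x − -2) + -26·(y − 2) = 0.
Expanding: 29*x - 26*y + 110 = 0.


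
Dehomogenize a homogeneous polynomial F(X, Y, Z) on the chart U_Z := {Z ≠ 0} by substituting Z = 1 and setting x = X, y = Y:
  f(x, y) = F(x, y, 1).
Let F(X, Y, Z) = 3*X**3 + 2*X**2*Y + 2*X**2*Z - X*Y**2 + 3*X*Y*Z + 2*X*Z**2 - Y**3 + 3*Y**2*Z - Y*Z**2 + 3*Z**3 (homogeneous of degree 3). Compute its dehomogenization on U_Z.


f(x, y) = 3*x**3 + 2*x**2*y + 2*x**2 - x*y**2 + 3*x*y + 2*x - y**3 + 3*y**2 - y + 3

On U_Z we set Z = 1. Each monomial c·X^i·Y^j·Z^k in F becomes c·x^i·y^j·1^k = c·x^i·y^j.
Substituting Z = 1: F(X, Y, 1) = 3*x**3 + 2*x**2*y + 2*x**2 - x*y**2 + 3*x*y + 2*x - y**3 + 3*y**2 - y + 3.
Note: deg(f) ≤ deg(F) = 3; strict inequality happens when F is divisible by Z (lost terms).


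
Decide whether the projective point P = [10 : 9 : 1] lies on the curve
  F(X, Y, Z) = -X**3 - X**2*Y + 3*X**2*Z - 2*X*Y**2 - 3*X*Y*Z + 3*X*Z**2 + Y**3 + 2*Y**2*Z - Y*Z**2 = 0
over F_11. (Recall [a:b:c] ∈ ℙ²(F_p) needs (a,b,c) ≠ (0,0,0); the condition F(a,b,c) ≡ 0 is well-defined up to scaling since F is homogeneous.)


F(10,9,1) ≡ 7 (mod 11); P is NOT on the curve.

Evaluate F(10, 9, 1) term-by-term (mod 11).
  -X**3 ↦ -1·1000·1·1 = -1000
  -X**2*Y ↦ -1·100·9·1 = -900
  3*X**2*Z ↦ 3·100·1·1 = 300
  -2*X*Y**2 ↦ -2·10·81·1 = -1620
  -3*X*Y*Z ↦ -3·10·9·1 = -270
  3*X*Z**2 ↦ 3·10·1·1 = 30
  Y**3 ↦ 1·1·729·1 = 729
  2*Y**2*Z ↦ 2·1·81·1 = 162
  -Y*Z**2 ↦ -1·1·9·1 = -9
Sum: F(10, 9, 1) = (-1000) + (-900) + (300) + (-1620) + (-270) + (30) + (729) + (162) + (-9) = -2578.
Reducing mod 11: -2578 ≡ 7 (mod 11).
Since F(a, b, c) ≡ 7 ≠ 0 (mod 11), P does NOT lie on the curve.


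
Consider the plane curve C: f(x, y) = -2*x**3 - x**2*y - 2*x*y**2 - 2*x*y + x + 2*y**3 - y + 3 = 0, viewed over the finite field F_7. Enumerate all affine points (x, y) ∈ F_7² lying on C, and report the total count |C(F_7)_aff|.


Affine F_7-points: {(1, 5), (3, 5), (4, 5), (6, 2)}; count = 4.

For each of the 49 pairs (x, y) ∈ F_7², evaluate f(x, y) mod 7. Record the zeros.
  x = 0: [0↦3, 1↦4, 2↦3, 3↦5, 4↦1, 5↦3, 6↦2]  zeros at y ∈ ∅
  x = 1: [0↦2, 1↦5, 2↦2, 3↦5, 4↦5, 5↦0, 6↦2]  zeros at y ∈ {5}
  x = 2: [0↦3, 1↦6, 2↦6, 3↦1, 4↦3, 5↦3, 6↦6]  zeros at y ∈ ∅
  x = 3: [0↦1, 1↦2, 2↦3, 3↦2, 4↦4, 5↦0, 6↦2]  zeros at y ∈ {5}
  x = 4: [0↦5, 1↦2, 2↦2, 3↦3, 4↦3, 5↦0, 6↦6]  zeros at y ∈ {5}
  x = 5: [0↦3, 1↦1, 2↦5, 3↦6, 4↦2, 5↦5, 6↦6]  zeros at y ∈ ∅
  x = 6: [0↦4, 1↦1, 2↦0, 3↦6, 4↦3, 5↦3, 6↦4]  zeros at y ∈ {2}
Collecting zeros: affine points = {(1, 5), (3, 5), (4, 5), (6, 2)}.
Total count |C(F_7)_aff| = 4.


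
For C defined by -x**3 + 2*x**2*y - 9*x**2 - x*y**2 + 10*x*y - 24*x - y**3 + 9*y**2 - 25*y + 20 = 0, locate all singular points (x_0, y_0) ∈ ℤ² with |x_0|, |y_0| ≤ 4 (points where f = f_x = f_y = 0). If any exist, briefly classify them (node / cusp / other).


Singular points: {(-1, 3)}; classification: cusp.

Compute partial derivatives:
  f_x = -3*x**2 + 4*x*y - 18*x - y**2 + 10*y - 24.
  f_y = 2*x**2 - 2*x*y + 10*x - 3*y**2 + 18*y - 25.
Scan x_0 ∈ {−4, ..., 4}. For each x_0, f_y(x_0, y) is a polynomial in y; find its integer roots y ∈ {−4, ..., 4}, then test f_x and f at those candidates.
  x = -4: f_y(-4, y) = -3*y**2 + 26*y - 33; no integer root y with |y| ≤ 4.
  x = -3: f_y(-3, y) = -3*y**2 + 24*y - 37; no integer root y with |y| ≤ 4.
  x = -2: f_y(-2, y) = -3*y**2 + 22*y - 37; no integer root y with |y| ≤ 4.
  x = -1: f_y(-1, y) = -3*y**2 + 20*y - 33; vanishes at y ∈ {3}. (-1, 3): f_x = 0, f = 0 — SINGULAR.
  x = 0: f_y(0, y) = -3*y**2 + 18*y - 25; no integer root y with |y| ≤ 4.
  x = 1: f_y(1, y) = -3*y**2 + 16*y - 13; vanishes at y ∈ {1}. (1, 1): f_x = -32 ≠ 0.
  x = 2: f_y(2, y) = -3*y**2 + 14*y + 3; no integer root y with |y| ≤ 4.
  x = 3: f_y(3, y) = -3*y**2 + 12*y + 23; no integer root y with |y| ≤ 4.
  x = 4: f_y(4, y) = -3*y**2 + 10*y + 47; no integer root y with |y| ≤ 4.
Only singular point on the grid: (-1, 3).
Classify: substitute x = -1 + u, y = 3 + v and expand: f = -u**3 + 2*u**2*v - u*v**2 - v**3 + v**2.
No constant or linear terms (consistent with a singular point). Quadratic part: v**2. Cubic part: -u**3 + 2*u**2*v - u*v**2 - v**3.
The quadratic part v**2 is a perfect square, so there is a single (double) tangent line v = 0, i.e. y = 3. Restricting the cubic part to that line (v = 0) leaves -u**3 ≠ 0, so f is not divisible by v and the branch is v² ≈ u**3 to lowest order — this is a cusp.
Classification: cusp.


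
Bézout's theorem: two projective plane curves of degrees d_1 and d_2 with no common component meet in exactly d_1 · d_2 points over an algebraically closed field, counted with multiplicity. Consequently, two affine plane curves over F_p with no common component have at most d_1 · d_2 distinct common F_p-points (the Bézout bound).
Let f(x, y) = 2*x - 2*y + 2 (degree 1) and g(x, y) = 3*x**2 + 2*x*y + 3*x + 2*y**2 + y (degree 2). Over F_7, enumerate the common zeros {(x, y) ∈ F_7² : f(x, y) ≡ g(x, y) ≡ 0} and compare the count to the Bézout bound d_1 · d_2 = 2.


Common zeros: {(6, 0)}; count = 1; Bézout bound = 2.

deg(f) = 1, deg(g) = 2, so Bézout bound = 2.
Scan x ∈ F_7. For each x, list the y ∈ F_7 with f(x, y) ≡ 0 and those with g(x, y) ≡ 0 (mod 7); the common zeros in that column are the intersection.
  x = 0: f ≡ 0 at y ∈ {1}; g ≡ 0 at y ∈ {0, 3}; common: ∅.
  x = 1: f ≡ 0 at y ∈ {2}; g ≡ 0 at y ∈ ∅; common: ∅.
  x = 2: f ≡ 0 at y ∈ {3}; g ≡ 0 at y ∈ {4}; common: ∅.
  x = 3: f ≡ 0 at y ∈ {4}; g ≡ 0 at y ∈ ∅; common: ∅.
  x = 4: f ≡ 0 at y ∈ {5}; g ≡ 0 at y ∈ {3}; common: ∅.
  x = 5: f ≡ 0 at y ∈ {6}; g ≡ 0 at y ∈ ∅; common: ∅.
  x = 6: f ≡ 0 at y ∈ {0}; g ≡ 0 at y ∈ {0, 4}; common: {0}.
Collecting: common zeros = {(6, 0)}, so the count is 1.
Comparison with the Bézout bound: 1 ≤ 2 = deg(f)·deg(g), as expected for curves with no common component (the affine F_7-count falls short of the bound because intersections may lie at infinity, over extension fields, or carry multiplicity).


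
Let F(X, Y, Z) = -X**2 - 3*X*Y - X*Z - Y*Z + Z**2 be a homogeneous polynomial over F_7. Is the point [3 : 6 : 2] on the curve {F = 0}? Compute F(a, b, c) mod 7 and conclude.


F(3,6,2) ≡ 0 (mod 7); P is on the curve.

Evaluate F(3, 6, 2) term-by-term (mod 7).
  -X**2 ↦ -1·9·1·1 = -9
  -3*X*Y ↦ -3·3·6·1 = -54
  -X*Z ↦ -1·3·1·2 = -6
  -Y*Z ↦ -1·1·6·2 = -12
  Z**2 ↦ 1·1·1·4 = 4
Sum: F(3, 6, 2) = (-9) + (-54) + (-6) + (-12) + (4) = -77.
Reducing mod 7: -77 ≡ 0 (mod 7).
Since F(a, b, c) ≡ 0 (mod 7), P lies on the curve.


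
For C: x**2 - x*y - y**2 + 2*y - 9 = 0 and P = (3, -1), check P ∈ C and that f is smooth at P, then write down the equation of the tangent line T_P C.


Tangent line at P: 7*x + y - 20 = 0.

Step 1: f(3, -1) = 0, so P lies on C.
Step 2: partial derivatives
  f_x(x, y) = 2*x - y, f_y(x, y) = -x - 2*y + 2.
  f_x(P) = 7, f_y(P) = 1 (gradient nonzero, so P is smooth).
Step 3: tangent line at P: 7·(x − 3) + 1·(y − -1) = 0.
Expanding: 7*x + y - 20 = 0.


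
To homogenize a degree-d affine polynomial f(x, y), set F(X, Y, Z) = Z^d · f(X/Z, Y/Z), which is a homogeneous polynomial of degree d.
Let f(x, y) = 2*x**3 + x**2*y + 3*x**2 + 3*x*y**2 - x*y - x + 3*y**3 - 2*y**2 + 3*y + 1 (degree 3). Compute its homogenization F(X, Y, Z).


F(X, Y, Z) = 2*X**3 + X**2*Y + 3*X**2*Z + 3*X*Y**2 - X*Y*Z - X*Z**2 + 3*Y**3 - 2*Y**2*Z + 3*Y*Z**2 + Z**3

deg(f) = 3.
Substitute x = X/Z, y = Y/Z into f, then multiply by Z^3.
  monomial 2·x^3·y^0 ↦ 2·X^3·Y^0·Z^0.
  monomial 1·x^2·y^1 ↦ 1·X^2·Y^1·Z^0.
  monomial 3·x^2·y^0 ↦ 3·X^2·Y^0·Z^1.
  monomial 3·x^1·y^2 ↦ 3·X^1·Y^2·Z^0.
  monomial -1·x^1·y^1 ↦ -1·X^1·Y^1·Z^1.
  monomial -1·x^1·y^0 ↦ -1·X^1·Y^0·Z^2.
  monomial 3·x^0·y^3 ↦ 3·X^0·Y^3·Z^0.
  monomial -2·x^0·y^2 ↦ -2·X^0·Y^2·Z^1.
  monomial 3·x^0·y^1 ↦ 3·X^0·Y^1·Z^2.
  monomial 1·x^0·y^0 ↦ 1·X^0·Y^0·Z^3.
Collecting: F(X, Y, Z) = 2*X**3 + X**2*Y + 3*X**2*Z + 3*X*Y**2 - X*Y*Z - X*Z**2 + 3*Y**3 - 2*Y**2*Z + 3*Y*Z**2 + Z**3.


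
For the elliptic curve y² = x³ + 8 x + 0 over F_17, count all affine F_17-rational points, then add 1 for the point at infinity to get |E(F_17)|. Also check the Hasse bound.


Affine points = {(0, 0), (1, 3), (1, 14), (3, 0), (6, 3), (6, 14), (7, 5), (7, 12), (8, 7), (8, 10), (9, 6), (9, 11), (10, 3), (10, 14), (11, 5), (11, 12), (14, 0), (16, 5), (16, 12)}; affine count = 19; |E(F_17)| = 20.

Discriminant check: Δ ∝ 4a³ + 27b² = 4·8³ + 27·0² = 4·512 + 27·0 ≡ 8 (mod 17). Nonzero ⇒ E is nonsingular.
For each x ∈ F_17, compute rhs = x³ + 8·x + 0 mod 17, then count y ∈ F_17 with y² ≡ rhs.
  x = 0: rhs = 0, matching y values: 0 (1 points).
  x = 1: rhs = 9, matching y values: 3, 14 (2 points).
  x = 2: rhs = 7, matching y values: none (0 points).
  x = 3: rhs = 0, matching y values: 0 (1 points).
  x = 4: rhs = 11, matching y values: none (0 points).
  x = 5: rhs = 12, matching y values: none (0 points).
  x = 6: rhs = 9, matching y values: 3, 14 (2 points).
  x = 7: rhs = 8, matching y values: 5, 12 (2 points).
  x = 8: rhs = 15, matching y values: 7, 10 (2 points).
  x = 9: rhs = 2, matching y values: 6, 11 (2 points).
  x = 10: rhs = 9, matching y values: 3, 14 (2 points).
  x = 11: rhs = 8, matching y values: 5, 12 (2 points).
  x = 12: rhs = 5, matching y values: none (0 points).
  x = 13: rhs = 6, matching y values: none (0 points).
  x = 14: rhs = 0, matching y values: 0 (1 points).
  x = 15: rhs = 10, matching y values: none (0 points).
  x = 16: rhs = 8, matching y values: 5, 12 (2 points).
Total affine count: 19.
Full point count |E(F_17)| = 19 + 1 = 20.
Hasse bound: |20 − (17+1)| = |2| = 2 ≤ 2√17 ≈ 8.2462 ✓.


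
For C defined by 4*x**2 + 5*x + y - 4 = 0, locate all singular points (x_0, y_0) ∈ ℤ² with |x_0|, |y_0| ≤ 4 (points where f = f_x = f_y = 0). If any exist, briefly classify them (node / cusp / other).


No singular points in the scanned grid; C is smooth there.

Compute partial derivatives:
  f_x = 8*x + 5.
  f_y = 1.
f_y = 1 is a nonzero constant, so f_y never vanishes: no point (x, y) can satisfy f = f_x = f_y = 0. In particular no (x, y) ∈ {−4, ..., 4}² is singular; the curve is smooth.


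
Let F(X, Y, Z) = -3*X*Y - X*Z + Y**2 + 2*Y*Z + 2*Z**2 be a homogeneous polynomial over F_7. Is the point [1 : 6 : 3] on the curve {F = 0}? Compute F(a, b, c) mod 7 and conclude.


F(1,6,3) ≡ 6 (mod 7); P is NOT on the curve.

Evaluate F(1, 6, 3) term-by-term (mod 7).
  -3*X*Y ↦ -3·1·6·1 = -18
  -X*Z ↦ -1·1·1·3 = -3
  Y**2 ↦ 1·1·36·1 = 36
  2*Y*Z ↦ 2·1·6·3 = 36
  2*Z**2 ↦ 2·1·1·9 = 18
Sum: F(1, 6, 3) = (-18) + (-3) + (36) + (36) + (18) = 69.
Reducing mod 7: 69 ≡ 6 (mod 7).
Since F(a, b, c) ≡ 6 ≠ 0 (mod 7), P does NOT lie on the curve.


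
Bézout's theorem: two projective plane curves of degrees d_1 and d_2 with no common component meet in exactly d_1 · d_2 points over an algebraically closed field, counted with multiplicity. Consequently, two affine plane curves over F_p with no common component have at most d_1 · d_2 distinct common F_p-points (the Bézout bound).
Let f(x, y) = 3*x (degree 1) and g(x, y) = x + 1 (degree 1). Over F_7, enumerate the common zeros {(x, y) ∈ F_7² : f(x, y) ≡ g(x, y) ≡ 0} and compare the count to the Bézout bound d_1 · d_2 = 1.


Common zeros: ∅; count = 0; Bézout bound = 1.

deg(f) = 1, deg(g) = 1, so Bézout bound = 1.
Scan x ∈ F_7. For each x, list the y ∈ F_7 with f(x, y) ≡ 0 and those with g(x, y) ≡ 0 (mod 7); the common zeros in that column are the intersection.
  x = 0: f ≡ 0 at y ∈ {0, 1, 2, 3, 4, 5, 6}; g ≡ 0 at y ∈ ∅; common: ∅.
  x = 1: f ≡ 0 at y ∈ ∅; g ≡ 0 at y ∈ ∅; common: ∅.
  x = 2: f ≡ 0 at y ∈ ∅; g ≡ 0 at y ∈ ∅; common: ∅.
  x = 3: f ≡ 0 at y ∈ ∅; g ≡ 0 at y ∈ ∅; common: ∅.
  x = 4: f ≡ 0 at y ∈ ∅; g ≡ 0 at y ∈ ∅; common: ∅.
  x = 5: f ≡ 0 at y ∈ ∅; g ≡ 0 at y ∈ ∅; common: ∅.
  x = 6: f ≡ 0 at y ∈ ∅; g ≡ 0 at y ∈ {0, 1, 2, 3, 4, 5, 6}; common: ∅.
Collecting: common zeros = ∅, so the count is 0.
Comparison with the Bézout bound: 0 ≤ 1 = deg(f)·deg(g), as expected for curves with no common component (the affine F_7-count falls short of the bound because intersections may lie at infinity, over extension fields, or carry multiplicity).


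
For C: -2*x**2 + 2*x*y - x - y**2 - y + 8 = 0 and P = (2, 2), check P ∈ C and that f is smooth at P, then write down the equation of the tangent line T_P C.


Tangent line at P: -5*x - y + 12 = 0.

Step 1: f(2, 2) = 0, so P lies on C.
Step 2: partial derivatives
  f_x(x, y) = -4*x + 2*y - 1, f_y(x, y) = 2*x - 2*y - 1.
  f_x(P) = -5, f_y(P) = -1 (gradient nonzero, so P is smooth).
Step 3: tangent line at P: -5·(x − 2) + -1·(y − 2) = 0.
Expanding: -5*x - y + 12 = 0.


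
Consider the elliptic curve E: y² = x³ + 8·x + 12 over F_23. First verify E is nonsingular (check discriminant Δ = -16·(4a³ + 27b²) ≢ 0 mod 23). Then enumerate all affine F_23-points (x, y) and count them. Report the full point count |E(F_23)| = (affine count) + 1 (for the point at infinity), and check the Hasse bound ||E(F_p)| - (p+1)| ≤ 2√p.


Affine points = {(0, 9), (0, 14), (2, 6), (2, 17), (4, 4), (4, 19), (5, 4), (5, 19), (6, 0), (8, 6), (8, 17), (9, 10), (9, 13), (13, 6), (13, 17), (14, 4), (14, 19), (16, 2), (16, 21), (17, 1), (17, 22), (18, 10), (18, 13), (19, 10), (19, 13), (22, 7), (22, 16)}; affine count = 27; |E(F_23)| = 28.

Discriminant check: Δ ∝ 4a³ + 27b² = 4·8³ + 27·12² = 4·512 + 27·144 ≡ 2 (mod 23). Nonzero ⇒ E is nonsingular.
For each x ∈ F_23, compute rhs = x³ + 8·x + 12 mod 23, then count y ∈ F_23 with y² ≡ rhs.
  x = 0: rhs = 12, matching y values: 9, 14 (2 points).
  x = 1: rhs = 21, matching y values: none (0 points).
  x = 2: rhs = 13, matching y values: 6, 17 (2 points).
  x = 3: rhs = 17, matching y values: none (0 points).
  x = 4: rhs = 16, matching y values: 4, 19 (2 points).
  x = 5: rhs = 16, matching y values: 4, 19 (2 points).
  x = 6: rhs = 0, matching y values: 0 (1 points).
  x = 7: rhs = 20, matching y values: none (0 points).
  x = 8: rhs = 13, matching y values: 6, 17 (2 points).
  x = 9: rhs = 8, matching y values: 10, 13 (2 points).
  x = 10: rhs = 11, matching y values: none (0 points).
  x = 11: rhs = 5, matching y values: none (0 points).
  x = 12: rhs = 19, matching y values: none (0 points).
  x = 13: rhs = 13, matching y values: 6, 17 (2 points).
  x = 14: rhs = 16, matching y values: 4, 19 (2 points).
  x = 15: rhs = 11, matching y values: none (0 points).
  x = 16: rhs = 4, matching y values: 2, 21 (2 points).
  x = 17: rhs = 1, matching y values: 1, 22 (2 points).
  x = 18: rhs = 8, matching y values: 10, 13 (2 points).
  x = 19: rhs = 8, matching y values: 10, 13 (2 points).
  x = 20: rhs = 7, matching y values: none (0 points).
  x = 21: rhs = 11, matching y values: none (0 points).
  x = 22: rhs = 3, matching y values: 7, 16 (2 points).
Total affine count: 27.
Full point count |E(F_23)| = 27 + 1 = 28.
Hasse bound: |28 − (23+1)| = |4| = 4 ≤ 2√23 ≈ 9.5917 ✓.
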